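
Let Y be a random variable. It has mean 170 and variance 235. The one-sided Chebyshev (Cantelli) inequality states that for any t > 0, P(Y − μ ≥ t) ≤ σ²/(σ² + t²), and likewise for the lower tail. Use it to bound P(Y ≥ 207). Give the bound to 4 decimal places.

Here σ² = 235 and t = 37, so σ² + t² = 1604.
Cantelli's bound: 235/1604 = 0.1465.

0.1465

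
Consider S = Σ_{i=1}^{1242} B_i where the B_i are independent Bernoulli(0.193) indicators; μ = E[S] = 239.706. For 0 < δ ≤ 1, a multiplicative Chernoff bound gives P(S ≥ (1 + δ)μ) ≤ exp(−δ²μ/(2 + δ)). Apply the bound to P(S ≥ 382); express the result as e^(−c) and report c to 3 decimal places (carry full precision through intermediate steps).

32.568

Write 382 = (1 + δ)μ, so δ = 382/239.706 − 1 = 0.5936188…
Then the exponent is δ²μ/(2 + δ) = (382 − μ)² / (μ·(2 + δ)) = 32.567777.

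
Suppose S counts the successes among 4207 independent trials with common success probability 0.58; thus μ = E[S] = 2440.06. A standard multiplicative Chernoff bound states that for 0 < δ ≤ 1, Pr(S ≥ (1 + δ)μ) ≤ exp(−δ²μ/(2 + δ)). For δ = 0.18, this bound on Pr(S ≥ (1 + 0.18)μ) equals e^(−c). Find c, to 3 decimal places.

c = δ²μ/(2 + δ) = 0.18²·2440.06/(2 + 0.18) = 36.2651.

36.265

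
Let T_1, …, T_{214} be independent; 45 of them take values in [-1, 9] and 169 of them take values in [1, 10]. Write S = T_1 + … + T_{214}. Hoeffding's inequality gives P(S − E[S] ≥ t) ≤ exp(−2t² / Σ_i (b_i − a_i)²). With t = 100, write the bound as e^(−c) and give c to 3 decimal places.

1.100

Σ(b_i − a_i)² = 45·10² + 169·9² = 18189.
c = 2t² / 18189 = 2·100² / 18189 = 1.0996.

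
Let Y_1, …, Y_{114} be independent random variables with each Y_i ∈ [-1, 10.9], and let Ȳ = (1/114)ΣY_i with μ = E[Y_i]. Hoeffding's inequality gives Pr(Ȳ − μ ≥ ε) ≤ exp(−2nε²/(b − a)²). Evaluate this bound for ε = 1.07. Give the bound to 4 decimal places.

0.1583

Exponent: 2nε²/(b − a)² = 2·114·1.07² / 11.9² = 1.84335.
Bound = exp(−1.84335) = 0.15829.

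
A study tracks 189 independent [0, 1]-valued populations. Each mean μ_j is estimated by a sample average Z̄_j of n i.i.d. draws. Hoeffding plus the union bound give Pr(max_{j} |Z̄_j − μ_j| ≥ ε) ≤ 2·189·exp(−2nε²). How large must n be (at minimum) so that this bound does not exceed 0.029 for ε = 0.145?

Need 2·189·exp(−2nε²) ≤ 0.029, i.e. exp(−2nε²) ≤ 0.029/378.
So 2nε² ≥ ln(378/0.029) = 9.475354.
Hence n ≥ 9.475354/(2·0.145²) = 225.335.
The smallest integer n is 226.

226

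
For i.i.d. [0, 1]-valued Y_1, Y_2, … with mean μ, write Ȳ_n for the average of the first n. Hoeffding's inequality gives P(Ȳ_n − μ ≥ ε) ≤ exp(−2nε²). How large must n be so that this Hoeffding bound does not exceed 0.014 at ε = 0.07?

436

Require exp(−2nε²) ≤ 0.014, i.e. 2nε² ≥ ln(1/0.014) = 4.268698.
So n ≥ 4.268698 / (2·0.07²) = 435.581.
The smallest integer n is 436.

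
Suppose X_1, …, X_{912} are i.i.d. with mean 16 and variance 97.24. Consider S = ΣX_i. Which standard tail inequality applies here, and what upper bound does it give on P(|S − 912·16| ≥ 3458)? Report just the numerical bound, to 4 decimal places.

With mean and variance of each term known, Chebyshev's inequality bounds the deviation of the sum (or sample mean).
Var(S) = n·Var(X_i) = 912·97.24 = 88682.88.
Chebyshev: P(|S − 912·16| ≥ 3458) ≤ Var(S)/3458² = 88682.88/11957764 = 0.0074.

0.0074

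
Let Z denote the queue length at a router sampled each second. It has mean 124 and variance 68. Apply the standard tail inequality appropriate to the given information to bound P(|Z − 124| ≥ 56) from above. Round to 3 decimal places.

Mean and variance are known, so Chebyshev's inequality applies.
Chebyshev: P(|Z − μ| ≥ t) ≤ Var(Z)/t².
Bound = 68 / 3136 = 0.0217.

0.022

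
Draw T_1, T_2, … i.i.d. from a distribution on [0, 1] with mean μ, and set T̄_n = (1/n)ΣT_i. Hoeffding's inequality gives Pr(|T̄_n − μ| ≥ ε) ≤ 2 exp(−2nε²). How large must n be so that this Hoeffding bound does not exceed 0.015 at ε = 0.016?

9557

Require 2·exp(−2nε²) ≤ 0.015, i.e. 2nε² ≥ ln(2/0.015) = 4.892852.
So n ≥ 4.892852 / (2·0.016²) = 9556.352.
The smallest integer n is 9557.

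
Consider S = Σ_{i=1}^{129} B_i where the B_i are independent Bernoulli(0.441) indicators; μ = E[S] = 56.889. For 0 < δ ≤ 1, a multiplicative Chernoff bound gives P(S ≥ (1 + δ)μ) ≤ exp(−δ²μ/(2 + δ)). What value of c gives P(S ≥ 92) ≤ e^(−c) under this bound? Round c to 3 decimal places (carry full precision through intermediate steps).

8.280

Write 92 = (1 + δ)μ, so δ = 92/56.889 − 1 = 0.6171843…
Then the exponent is δ²μ/(2 + δ) = (92 − μ)² / (μ·(2 + δ)) = 8.279875.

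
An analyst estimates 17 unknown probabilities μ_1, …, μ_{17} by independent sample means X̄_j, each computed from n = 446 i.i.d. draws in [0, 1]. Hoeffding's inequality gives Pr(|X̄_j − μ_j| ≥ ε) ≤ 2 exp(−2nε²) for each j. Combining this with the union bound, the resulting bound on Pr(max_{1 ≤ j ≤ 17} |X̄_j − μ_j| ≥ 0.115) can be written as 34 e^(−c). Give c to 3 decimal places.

11.797

Union bound over the 17 events: Pr(max_{1 ≤ j ≤ 17} |X̄_j − μ_j| ≥ 0.115) ≤ 17·2·exp(−2nε²) = 34 exp(−2·446·0.115²).
So c = 2·446·0.115² = 11.7967.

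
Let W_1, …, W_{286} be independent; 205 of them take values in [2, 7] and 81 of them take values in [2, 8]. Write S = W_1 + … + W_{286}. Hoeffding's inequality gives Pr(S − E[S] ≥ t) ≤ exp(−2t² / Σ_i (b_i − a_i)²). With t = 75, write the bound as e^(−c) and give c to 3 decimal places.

Σ(b_i − a_i)² = 205·5² + 81·6² = 8041.
c = 2t² / 8041 = 2·75² / 8041 = 1.3991.

1.399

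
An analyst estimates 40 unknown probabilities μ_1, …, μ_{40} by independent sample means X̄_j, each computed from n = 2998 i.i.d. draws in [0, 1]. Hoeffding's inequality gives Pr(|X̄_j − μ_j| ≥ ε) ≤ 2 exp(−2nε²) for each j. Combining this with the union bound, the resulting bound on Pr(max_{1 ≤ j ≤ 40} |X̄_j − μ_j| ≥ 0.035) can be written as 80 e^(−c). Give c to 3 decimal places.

Union bound over the 40 events: Pr(max_{1 ≤ j ≤ 40} |X̄_j − μ_j| ≥ 0.035) ≤ 40·2·exp(−2nε²) = 80 exp(−2·2998·0.035²).
So c = 2·2998·0.035² = 7.3451.

7.345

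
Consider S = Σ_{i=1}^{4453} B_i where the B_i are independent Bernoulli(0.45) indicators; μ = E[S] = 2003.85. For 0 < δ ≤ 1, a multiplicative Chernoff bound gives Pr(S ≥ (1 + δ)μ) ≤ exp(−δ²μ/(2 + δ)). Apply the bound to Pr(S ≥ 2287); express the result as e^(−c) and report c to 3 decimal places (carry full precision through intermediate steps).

Write 2287 = (1 + δ)μ, so δ = 2287/2003.85 − 1 = 0.141303…
Then the exponent is δ²μ/(2 + δ) = (2287 − μ)² / (μ·(2 + δ)) = 18.684858.

18.685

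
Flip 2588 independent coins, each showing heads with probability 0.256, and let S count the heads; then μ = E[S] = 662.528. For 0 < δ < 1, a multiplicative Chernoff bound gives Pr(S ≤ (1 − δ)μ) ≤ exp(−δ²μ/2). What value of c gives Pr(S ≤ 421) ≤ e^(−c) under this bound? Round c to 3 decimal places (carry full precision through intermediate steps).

44.025

Write 421 = (1 − δ)μ, so δ = 1 − 421/662.528 = 0.3645552…
Then the exponent is δ²μ/2 = (μ − 421)²/(2μ) = 44.025139.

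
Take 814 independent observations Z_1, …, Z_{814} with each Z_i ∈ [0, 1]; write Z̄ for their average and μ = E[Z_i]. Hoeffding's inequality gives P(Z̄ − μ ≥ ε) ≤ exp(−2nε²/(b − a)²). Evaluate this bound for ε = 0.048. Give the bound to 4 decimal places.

Exponent: 2nε²/(b − a)² = 2·814·0.048² / 1² = 3.75091.
Bound = exp(−3.75091) = 0.02350.

0.0235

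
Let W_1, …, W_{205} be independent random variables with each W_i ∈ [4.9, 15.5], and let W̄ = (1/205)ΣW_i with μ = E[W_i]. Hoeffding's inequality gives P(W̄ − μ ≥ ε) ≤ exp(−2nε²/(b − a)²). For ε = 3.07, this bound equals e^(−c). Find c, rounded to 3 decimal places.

c = 2nε²/(b − a)² = 2·205·3.07² / 10.6² = 34.3913.

34.391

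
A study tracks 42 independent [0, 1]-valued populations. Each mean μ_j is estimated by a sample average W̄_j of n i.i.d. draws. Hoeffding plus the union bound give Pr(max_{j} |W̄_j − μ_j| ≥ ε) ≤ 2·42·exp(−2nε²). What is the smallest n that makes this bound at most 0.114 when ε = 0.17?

115

Need 2·42·exp(−2nε²) ≤ 0.114, i.e. exp(−2nε²) ≤ 0.114/84.
So 2nε² ≥ ln(84/0.114) = 6.602374.
Hence n ≥ 6.602374/(2·0.17²) = 114.228.
The smallest integer n is 115.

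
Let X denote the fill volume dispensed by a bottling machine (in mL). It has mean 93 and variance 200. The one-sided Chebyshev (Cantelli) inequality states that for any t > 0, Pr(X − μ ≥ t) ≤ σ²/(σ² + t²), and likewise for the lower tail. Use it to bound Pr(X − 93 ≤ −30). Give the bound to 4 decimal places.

0.1818

Here σ² = 200 and t = 30, so σ² + t² = 1100.
Cantelli's bound: 200/1100 = 0.1818.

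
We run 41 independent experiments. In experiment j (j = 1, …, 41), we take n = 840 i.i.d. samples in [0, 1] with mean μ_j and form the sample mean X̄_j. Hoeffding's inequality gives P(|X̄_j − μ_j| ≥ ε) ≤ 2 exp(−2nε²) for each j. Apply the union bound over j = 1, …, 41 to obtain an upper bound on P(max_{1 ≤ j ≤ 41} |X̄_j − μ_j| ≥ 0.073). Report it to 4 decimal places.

0.0106

Per-experiment Hoeffding bound: 2·exp(−2·840·0.073²) = 2·exp(−8.95272) = 0.00025877.
Union bound over 41 events: 41·0.00025877 = 0.01061.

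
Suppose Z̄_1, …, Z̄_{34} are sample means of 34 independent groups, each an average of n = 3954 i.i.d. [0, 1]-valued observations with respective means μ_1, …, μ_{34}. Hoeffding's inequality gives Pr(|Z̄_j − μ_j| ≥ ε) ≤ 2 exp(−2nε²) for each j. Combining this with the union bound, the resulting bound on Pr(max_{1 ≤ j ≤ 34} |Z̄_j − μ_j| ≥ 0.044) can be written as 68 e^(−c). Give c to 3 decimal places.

Union bound over the 34 events: Pr(max_{1 ≤ j ≤ 34} |Z̄_j − μ_j| ≥ 0.044) ≤ 34·2·exp(−2nε²) = 68 exp(−2·3954·0.044²).
So c = 2·3954·0.044² = 15.3099.

15.310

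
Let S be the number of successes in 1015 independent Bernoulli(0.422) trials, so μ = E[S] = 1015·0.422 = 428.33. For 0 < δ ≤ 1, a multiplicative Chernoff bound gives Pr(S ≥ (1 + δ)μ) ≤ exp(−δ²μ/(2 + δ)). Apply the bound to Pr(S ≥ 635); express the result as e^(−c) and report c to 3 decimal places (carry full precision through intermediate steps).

40.169

Write 635 = (1 + δ)μ, so δ = 635/428.33 − 1 = 0.4825018…
Then the exponent is δ²μ/(2 + δ) = (635 − μ)² / (μ·(2 + δ)) = 40.168611.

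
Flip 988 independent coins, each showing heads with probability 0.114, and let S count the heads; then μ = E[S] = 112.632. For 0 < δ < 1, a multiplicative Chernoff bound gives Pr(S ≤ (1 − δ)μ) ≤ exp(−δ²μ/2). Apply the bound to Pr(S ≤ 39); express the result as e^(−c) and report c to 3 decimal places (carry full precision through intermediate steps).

Write 39 = (1 − δ)μ, so δ = 1 − 39/112.632 = 0.6537396…
Then the exponent is δ²μ/2 = (μ − 39)²/(2μ) = 24.068078.

24.068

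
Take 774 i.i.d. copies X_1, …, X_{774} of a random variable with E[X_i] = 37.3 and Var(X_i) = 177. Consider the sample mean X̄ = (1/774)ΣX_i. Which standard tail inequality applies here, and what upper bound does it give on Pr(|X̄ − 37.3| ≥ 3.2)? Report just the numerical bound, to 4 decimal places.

With mean and variance of each term known, Chebyshev's inequality bounds the deviation of the sum (or sample mean).
Var(X̄) = Var(X_i)/n = 177/774 = 0.22868.
Chebyshev: Pr(|X̄ − 37.3| ≥ 3.2) ≤ Var(X̄)/(3.2)² = 177/(774·3.2²) = 0.0223.

0.0223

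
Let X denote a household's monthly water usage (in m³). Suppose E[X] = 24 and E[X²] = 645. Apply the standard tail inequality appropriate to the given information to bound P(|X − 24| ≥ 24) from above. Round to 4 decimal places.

The first two moments determine the variance, so Chebyshev's inequality is the sharpest standard bound available.
Var(X) = E[X²] − (E[X])² = 645 − 576 = 69.
Chebyshev's inequality: P(|X − μ| ≥ t) ≤ Var(X)/t² = 69/576 = 0.1198.

0.1198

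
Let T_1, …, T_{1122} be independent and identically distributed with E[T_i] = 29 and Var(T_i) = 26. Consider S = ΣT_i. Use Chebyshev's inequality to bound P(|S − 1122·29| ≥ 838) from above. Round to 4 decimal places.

0.0415

Var(S) = n·Var(T_i) = 1122·26 = 29172.
Chebyshev: P(|S − 1122·29| ≥ 838) ≤ Var(S)/838² = 29172/702244 = 0.0415.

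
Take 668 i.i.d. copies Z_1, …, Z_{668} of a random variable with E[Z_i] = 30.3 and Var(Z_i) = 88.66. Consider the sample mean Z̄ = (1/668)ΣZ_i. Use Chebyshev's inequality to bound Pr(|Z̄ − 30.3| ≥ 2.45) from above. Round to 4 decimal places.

0.0221

Var(Z̄) = Var(Z_i)/n = 88.66/668 = 0.13272.
Chebyshev: Pr(|Z̄ − 30.3| ≥ 2.45) ≤ Var(Z̄)/(2.45)² = 88.66/(668·2.45²) = 0.0221.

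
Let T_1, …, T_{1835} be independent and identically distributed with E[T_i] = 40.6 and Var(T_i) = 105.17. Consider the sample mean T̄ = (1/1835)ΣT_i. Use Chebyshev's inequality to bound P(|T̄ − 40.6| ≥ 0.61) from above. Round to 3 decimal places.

Var(T̄) = Var(T_i)/n = 105.17/1835 = 0.057313.
Chebyshev: P(|T̄ − 40.6| ≥ 0.61) ≤ Var(T̄)/(0.61)² = 105.17/(1835·0.61²) = 0.1540.

0.154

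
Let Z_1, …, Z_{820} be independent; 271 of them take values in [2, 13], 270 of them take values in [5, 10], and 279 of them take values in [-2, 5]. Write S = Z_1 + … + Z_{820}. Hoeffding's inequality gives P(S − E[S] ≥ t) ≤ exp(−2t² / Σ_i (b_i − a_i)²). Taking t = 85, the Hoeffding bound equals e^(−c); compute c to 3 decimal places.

0.272

Σ(b_i − a_i)² = 271·11² + 270·5² + 279·7² = 53212.
c = 2t² / 53212 = 2·85² / 53212 = 0.2716.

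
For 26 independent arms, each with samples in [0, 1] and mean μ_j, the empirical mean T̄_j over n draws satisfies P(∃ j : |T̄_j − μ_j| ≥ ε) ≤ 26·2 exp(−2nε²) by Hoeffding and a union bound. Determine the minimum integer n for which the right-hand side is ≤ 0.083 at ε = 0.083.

468

Need 2·26·exp(−2nε²) ≤ 0.083, i.e. exp(−2nε²) ≤ 0.083/52.
So 2nε² ≥ ln(52/0.083) = 6.440158.
Hence n ≥ 6.440158/(2·0.083²) = 467.423.
The smallest integer n is 468.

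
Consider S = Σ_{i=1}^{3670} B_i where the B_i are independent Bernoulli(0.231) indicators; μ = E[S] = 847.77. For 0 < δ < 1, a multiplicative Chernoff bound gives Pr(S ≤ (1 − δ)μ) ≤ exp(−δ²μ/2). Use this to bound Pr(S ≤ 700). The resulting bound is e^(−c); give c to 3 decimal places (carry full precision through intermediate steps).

12.878

Write 700 = (1 − δ)μ, so δ = 1 − 700/847.77 = 0.1743044…
Then the exponent is δ²μ/2 = (μ − 700)²/(2μ) = 12.878477.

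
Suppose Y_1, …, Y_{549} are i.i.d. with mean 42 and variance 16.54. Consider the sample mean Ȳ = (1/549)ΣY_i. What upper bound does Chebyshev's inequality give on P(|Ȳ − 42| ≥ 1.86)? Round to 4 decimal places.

0.0087

Var(Ȳ) = Var(Y_i)/n = 16.54/549 = 0.030128.
Chebyshev: P(|Ȳ − 42| ≥ 1.86) ≤ Var(Ȳ)/(1.86)² = 16.54/(549·1.86²) = 0.0087.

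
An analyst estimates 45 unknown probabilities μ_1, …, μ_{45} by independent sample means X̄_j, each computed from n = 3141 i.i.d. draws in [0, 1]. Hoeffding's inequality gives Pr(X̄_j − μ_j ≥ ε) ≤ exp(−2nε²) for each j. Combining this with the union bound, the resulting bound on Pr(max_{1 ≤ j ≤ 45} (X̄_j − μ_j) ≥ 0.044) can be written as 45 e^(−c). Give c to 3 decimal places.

Union bound over the 45 events: Pr(max_{1 ≤ j ≤ 45} (X̄_j − μ_j) ≥ 0.044) ≤ 45·exp(−2nε²) = 45 exp(−2·3141·0.044²).
So c = 2·3141·0.044² = 12.1620.

12.162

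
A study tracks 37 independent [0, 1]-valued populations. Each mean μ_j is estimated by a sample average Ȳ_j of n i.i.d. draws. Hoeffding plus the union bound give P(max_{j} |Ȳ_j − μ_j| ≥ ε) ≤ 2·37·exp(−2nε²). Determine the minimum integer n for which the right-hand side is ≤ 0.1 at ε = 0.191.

Need 2·37·exp(−2nε²) ≤ 0.1, i.e. exp(−2nε²) ≤ 0.1/74.
So 2nε² ≥ ln(74/0.1) = 6.606650.
Hence n ≥ 6.606650/(2·0.191²) = 90.549.
The smallest integer n is 91.

91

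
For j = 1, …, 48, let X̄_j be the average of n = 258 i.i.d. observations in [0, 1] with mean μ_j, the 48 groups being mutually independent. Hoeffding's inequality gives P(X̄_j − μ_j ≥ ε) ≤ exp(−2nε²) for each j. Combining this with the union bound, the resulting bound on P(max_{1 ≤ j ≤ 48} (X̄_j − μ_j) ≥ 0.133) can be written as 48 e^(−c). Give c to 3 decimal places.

Union bound over the 48 events: P(max_{1 ≤ j ≤ 48} (X̄_j − μ_j) ≥ 0.133) ≤ 48·exp(−2nε²) = 48 exp(−2·258·0.133²).
So c = 2·258·0.133² = 9.1275.

9.128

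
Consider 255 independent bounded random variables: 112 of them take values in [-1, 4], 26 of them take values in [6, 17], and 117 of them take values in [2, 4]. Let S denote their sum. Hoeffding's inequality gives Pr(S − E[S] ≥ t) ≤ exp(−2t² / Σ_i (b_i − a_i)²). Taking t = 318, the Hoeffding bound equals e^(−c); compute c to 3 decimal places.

31.532

Σ(b_i − a_i)² = 112·5² + 26·11² + 117·2² = 6414.
c = 2t² / 6414 = 2·318² / 6414 = 31.5323.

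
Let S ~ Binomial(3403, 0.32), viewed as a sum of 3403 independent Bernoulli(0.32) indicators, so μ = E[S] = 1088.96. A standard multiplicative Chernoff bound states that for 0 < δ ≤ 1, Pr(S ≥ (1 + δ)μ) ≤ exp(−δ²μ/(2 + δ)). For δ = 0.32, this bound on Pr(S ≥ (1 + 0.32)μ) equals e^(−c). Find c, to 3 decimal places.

c = δ²μ/(2 + δ) = 0.32²·1088.96/(2 + 0.32) = 48.0644.

48.064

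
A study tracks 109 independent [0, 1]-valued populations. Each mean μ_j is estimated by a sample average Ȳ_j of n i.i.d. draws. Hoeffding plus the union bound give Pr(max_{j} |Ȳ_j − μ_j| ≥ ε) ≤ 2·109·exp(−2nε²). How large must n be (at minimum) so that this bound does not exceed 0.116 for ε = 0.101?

370

Need 2·109·exp(−2nε²) ≤ 0.116, i.e. exp(−2nε²) ≤ 0.116/218.
So 2nε² ≥ ln(218/0.116) = 7.538660.
Hence n ≥ 7.538660/(2·0.101²) = 369.506.
The smallest integer n is 370.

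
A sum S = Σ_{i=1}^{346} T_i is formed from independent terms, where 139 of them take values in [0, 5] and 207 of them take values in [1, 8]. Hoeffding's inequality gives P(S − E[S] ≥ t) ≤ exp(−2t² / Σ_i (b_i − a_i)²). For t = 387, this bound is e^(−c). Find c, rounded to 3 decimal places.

Σ(b_i − a_i)² = 139·5² + 207·7² = 13618.
c = 2t² / 13618 = 2·387² / 13618 = 21.9957.

21.996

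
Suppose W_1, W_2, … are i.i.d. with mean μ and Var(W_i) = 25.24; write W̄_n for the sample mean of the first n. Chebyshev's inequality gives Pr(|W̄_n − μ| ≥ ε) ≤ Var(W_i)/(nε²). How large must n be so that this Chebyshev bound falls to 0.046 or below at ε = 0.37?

4009

Require 25.24/(n·0.37²) ≤ 0.046, i.e. n ≥ 25.24/(0.046·0.37²) = 4008.003.
The smallest integer n is 4009.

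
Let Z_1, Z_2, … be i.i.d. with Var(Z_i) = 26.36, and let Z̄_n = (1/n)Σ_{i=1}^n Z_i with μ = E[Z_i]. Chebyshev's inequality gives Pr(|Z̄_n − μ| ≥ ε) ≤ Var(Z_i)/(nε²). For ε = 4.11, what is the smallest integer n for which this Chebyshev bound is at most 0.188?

9

Require 26.36/(n·4.11²) ≤ 0.188, i.e. n ≥ 26.36/(0.188·4.11²) = 8.300.
The smallest integer n is 9.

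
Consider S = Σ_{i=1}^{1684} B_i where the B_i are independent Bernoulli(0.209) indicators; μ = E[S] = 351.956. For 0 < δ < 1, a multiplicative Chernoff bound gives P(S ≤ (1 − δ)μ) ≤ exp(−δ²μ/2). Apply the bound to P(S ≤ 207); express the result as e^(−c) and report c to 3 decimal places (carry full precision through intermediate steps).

29.851

Write 207 = (1 − δ)μ, so δ = 1 − 207/351.956 = 0.4118583…
Then the exponent is δ²μ/2 = (μ − 207)²/(2μ) = 29.850666.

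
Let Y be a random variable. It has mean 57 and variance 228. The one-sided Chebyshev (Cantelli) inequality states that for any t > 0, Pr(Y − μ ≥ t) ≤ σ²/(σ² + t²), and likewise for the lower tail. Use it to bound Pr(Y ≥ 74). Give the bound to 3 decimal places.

Here σ² = 228 and t = 17, so σ² + t² = 517.
Cantelli's bound: 228/517 = 0.4410.

0.441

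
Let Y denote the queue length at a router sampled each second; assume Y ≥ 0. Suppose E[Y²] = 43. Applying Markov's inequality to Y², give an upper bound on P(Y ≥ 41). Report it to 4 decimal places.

Since Y ≥ 0, the event {Y ≥ 41} is the same as {Y² ≥ 1681}.
Markov's inequality applied to Y² gives P(Y² ≥ 1681) ≤ E[Y²]/1681 = 43/1681 = 0.0256.

0.0256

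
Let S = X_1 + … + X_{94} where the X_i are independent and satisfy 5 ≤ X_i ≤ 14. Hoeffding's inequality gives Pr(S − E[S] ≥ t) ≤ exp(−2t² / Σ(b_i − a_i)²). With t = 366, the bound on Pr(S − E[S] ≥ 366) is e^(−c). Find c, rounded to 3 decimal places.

Σ(b_i − a_i)² = 94·(9)² = 7614.
c = 2t²/7614 = 2·366²/7614 = 35.1868.

35.187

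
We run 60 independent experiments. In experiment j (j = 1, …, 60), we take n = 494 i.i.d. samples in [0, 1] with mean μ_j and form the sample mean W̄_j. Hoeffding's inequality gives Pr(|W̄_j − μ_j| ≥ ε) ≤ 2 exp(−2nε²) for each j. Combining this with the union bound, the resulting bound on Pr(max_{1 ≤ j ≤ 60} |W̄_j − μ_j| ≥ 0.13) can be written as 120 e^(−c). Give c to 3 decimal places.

Union bound over the 60 events: Pr(max_{1 ≤ j ≤ 60} |W̄_j − μ_j| ≥ 0.13) ≤ 60·2·exp(−2nε²) = 120 exp(−2·494·0.13²).
So c = 2·494·0.13² = 16.6972.

16.697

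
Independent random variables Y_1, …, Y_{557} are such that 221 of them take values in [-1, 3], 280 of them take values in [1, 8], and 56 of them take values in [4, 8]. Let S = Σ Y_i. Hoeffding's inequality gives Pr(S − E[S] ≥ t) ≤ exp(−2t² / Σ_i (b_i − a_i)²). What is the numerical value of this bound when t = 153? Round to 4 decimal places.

Σ(b_i − a_i)² = 221·4² + 280·7² + 56·4² = 18152.
Exponent = 2·153² / 18152 = 2.57922.
Bound = exp(−2.57922) = 0.07583.

0.0758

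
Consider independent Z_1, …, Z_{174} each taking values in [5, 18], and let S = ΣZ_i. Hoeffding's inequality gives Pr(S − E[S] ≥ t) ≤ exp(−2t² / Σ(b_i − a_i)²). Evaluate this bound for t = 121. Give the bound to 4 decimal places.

0.3694

Σ(b_i − a_i)² = 174·(13)² = 29406.
Exponent = 2·121²/29406 = 0.9958.
Bound = exp(−0.9958) = 0.36943.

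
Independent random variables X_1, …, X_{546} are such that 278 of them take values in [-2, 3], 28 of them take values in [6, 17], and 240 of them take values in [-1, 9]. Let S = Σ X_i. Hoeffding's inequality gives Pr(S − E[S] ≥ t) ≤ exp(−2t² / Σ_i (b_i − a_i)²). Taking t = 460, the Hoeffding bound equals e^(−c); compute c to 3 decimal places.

12.325

Σ(b_i − a_i)² = 278·5² + 28·11² + 240·10² = 34338.
c = 2t² / 34338 = 2·460² / 34338 = 12.3245.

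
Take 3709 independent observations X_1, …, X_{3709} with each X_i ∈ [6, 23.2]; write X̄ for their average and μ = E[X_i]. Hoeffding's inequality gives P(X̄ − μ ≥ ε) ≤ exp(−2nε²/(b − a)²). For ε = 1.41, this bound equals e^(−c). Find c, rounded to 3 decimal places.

49.850

c = 2nε²/(b − a)² = 2·3709·1.41² / 17.2² = 49.8503.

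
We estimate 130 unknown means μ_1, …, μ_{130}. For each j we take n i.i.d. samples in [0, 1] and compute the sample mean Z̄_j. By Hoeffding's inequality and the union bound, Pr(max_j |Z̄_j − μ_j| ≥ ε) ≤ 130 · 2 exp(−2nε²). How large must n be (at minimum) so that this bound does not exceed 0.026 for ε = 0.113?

Need 2·130·exp(−2nε²) ≤ 0.026, i.e. exp(−2nε²) ≤ 0.026/260.
So 2nε² ≥ ln(260/0.026) = 9.210340.
Hence n ≥ 9.210340/(2·0.113²) = 360.652.
The smallest integer n is 361.

361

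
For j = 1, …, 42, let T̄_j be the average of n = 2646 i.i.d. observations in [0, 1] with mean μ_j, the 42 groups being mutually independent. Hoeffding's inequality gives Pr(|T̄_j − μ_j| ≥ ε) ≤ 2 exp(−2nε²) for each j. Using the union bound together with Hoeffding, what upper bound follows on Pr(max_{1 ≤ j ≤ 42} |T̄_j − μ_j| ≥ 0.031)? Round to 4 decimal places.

0.5195

Per-experiment Hoeffding bound: 2·exp(−2·2646·0.031²) = 2·exp(−5.08561) = 0.01237.
Union bound over 42 events: 42·0.01237 = 0.51955.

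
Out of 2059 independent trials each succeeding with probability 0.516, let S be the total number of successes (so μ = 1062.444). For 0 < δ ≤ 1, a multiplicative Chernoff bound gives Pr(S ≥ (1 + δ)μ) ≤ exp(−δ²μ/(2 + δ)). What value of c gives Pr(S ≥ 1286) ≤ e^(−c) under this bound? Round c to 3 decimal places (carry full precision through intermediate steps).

Write 1286 = (1 + δ)μ, so δ = 1286/1062.444 − 1 = 0.2104167…
Then the exponent is δ²μ/(2 + δ) = (1286 − μ)² / (μ·(2 + δ)) = 21.281021.

21.281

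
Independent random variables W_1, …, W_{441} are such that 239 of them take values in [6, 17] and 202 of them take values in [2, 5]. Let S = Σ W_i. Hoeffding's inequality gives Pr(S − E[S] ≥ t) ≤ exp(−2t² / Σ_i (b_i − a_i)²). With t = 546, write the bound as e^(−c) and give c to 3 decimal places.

Σ(b_i − a_i)² = 239·11² + 202·3² = 30737.
c = 2t² / 30737 = 2·546² / 30737 = 19.3979.

19.398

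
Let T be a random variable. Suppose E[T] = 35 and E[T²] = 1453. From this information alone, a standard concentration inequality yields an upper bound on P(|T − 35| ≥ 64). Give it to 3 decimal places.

0.056

The first two moments determine the variance, so Chebyshev's inequality is the sharpest standard bound available.
Var(T) = E[T²] − (E[T])² = 1453 − 1225 = 228.
Chebyshev's inequality: P(|T − μ| ≥ t) ≤ Var(T)/t² = 228/4096 = 0.0557.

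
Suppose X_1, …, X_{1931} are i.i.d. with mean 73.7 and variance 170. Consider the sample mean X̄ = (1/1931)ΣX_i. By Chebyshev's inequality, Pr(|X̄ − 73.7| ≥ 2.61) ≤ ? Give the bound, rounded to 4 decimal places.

Var(X̄) = Var(X_i)/n = 170/1931 = 0.088037.
Chebyshev: Pr(|X̄ − 73.7| ≥ 2.61) ≤ Var(X̄)/(2.61)² = 170/(1931·2.61²) = 0.0129.

0.0129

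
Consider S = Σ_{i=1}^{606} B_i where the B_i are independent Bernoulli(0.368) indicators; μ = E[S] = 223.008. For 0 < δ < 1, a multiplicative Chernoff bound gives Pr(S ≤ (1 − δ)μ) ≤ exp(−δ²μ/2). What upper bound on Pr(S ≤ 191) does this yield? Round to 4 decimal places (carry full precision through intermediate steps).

Write 191 = (1 − δ)μ, so δ = 1 − 191/223.008 = 0.1435285…
Then the exponent is δ²μ/2 = (μ − 191)²/(2μ) = 2.297030.
Bound = exp(−2.297030) = 0.10056.

0.1006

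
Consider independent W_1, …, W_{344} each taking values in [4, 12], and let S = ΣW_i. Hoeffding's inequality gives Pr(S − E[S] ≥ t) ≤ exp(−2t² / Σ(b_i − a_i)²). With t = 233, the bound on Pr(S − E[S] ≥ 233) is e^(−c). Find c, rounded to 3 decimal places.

Σ(b_i − a_i)² = 344·(8)² = 22016.
c = 2t²/22016 = 2·233²/22016 = 4.9318.

4.932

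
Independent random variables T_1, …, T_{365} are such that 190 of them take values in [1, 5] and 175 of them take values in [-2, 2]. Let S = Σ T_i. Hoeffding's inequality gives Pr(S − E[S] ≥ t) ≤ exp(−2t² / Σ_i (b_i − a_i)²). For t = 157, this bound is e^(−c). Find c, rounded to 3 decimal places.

Σ(b_i − a_i)² = 190·4² + 175·4² = 5840.
c = 2t² / 5840 = 2·157² / 5840 = 8.4414.

8.441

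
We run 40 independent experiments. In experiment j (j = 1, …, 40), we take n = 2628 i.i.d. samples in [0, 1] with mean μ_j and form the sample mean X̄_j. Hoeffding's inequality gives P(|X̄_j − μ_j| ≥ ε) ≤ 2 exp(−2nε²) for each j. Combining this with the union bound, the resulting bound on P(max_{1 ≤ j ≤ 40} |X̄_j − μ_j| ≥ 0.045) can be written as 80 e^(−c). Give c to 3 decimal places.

10.643

Union bound over the 40 events: P(max_{1 ≤ j ≤ 40} |X̄_j − μ_j| ≥ 0.045) ≤ 40·2·exp(−2nε²) = 80 exp(−2·2628·0.045²).
So c = 2·2628·0.045² = 10.6434.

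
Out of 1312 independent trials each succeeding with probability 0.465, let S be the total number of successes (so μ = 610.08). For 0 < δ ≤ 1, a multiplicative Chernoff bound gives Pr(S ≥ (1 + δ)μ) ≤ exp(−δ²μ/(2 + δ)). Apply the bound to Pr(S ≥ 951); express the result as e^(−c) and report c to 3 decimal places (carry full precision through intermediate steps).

74.453

Write 951 = (1 + δ)μ, so δ = 951/610.08 − 1 = 0.558812…
Then the exponent is δ²μ/(2 + δ) = (951 − μ)² / (μ·(2 + δ)) = 74.452588.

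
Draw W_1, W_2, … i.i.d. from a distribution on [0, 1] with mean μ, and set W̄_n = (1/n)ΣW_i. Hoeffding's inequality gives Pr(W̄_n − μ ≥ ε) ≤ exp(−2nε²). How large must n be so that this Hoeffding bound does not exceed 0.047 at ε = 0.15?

68

Require exp(−2nε²) ≤ 0.047, i.e. 2nε² ≥ ln(1/0.047) = 3.057608.
So n ≥ 3.057608 / (2·0.15²) = 67.947.
The smallest integer n is 68.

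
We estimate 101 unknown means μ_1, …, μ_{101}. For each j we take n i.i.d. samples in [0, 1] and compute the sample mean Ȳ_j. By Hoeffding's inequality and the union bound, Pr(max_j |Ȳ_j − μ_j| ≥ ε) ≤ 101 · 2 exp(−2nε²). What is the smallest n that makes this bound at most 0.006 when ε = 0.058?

Need 2·101·exp(−2nε²) ≤ 0.006, i.e. exp(−2nε²) ≤ 0.006/202.
So 2nε² ≥ ln(202/0.006) = 10.424264.
Hence n ≥ 10.424264/(2·0.058²) = 1549.385.
The smallest integer n is 1550.

1550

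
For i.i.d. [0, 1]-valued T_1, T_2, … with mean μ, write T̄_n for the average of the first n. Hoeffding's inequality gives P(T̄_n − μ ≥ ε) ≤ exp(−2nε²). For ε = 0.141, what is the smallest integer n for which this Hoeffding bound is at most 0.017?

103

Require exp(−2nε²) ≤ 0.017, i.e. 2nε² ≥ ln(1/0.017) = 4.074542.
So n ≥ 4.074542 / (2·0.141²) = 102.473.
The smallest integer n is 103.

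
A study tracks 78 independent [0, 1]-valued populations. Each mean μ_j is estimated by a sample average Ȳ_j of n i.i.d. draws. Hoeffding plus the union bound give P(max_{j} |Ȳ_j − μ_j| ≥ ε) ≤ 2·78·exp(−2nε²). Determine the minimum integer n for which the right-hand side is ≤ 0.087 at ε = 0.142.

186

Need 2·78·exp(−2nε²) ≤ 0.087, i.e. exp(−2nε²) ≤ 0.087/156.
So 2nε² ≥ ln(156/0.087) = 7.491703.
Hence n ≥ 7.491703/(2·0.142²) = 185.769.
The smallest integer n is 186.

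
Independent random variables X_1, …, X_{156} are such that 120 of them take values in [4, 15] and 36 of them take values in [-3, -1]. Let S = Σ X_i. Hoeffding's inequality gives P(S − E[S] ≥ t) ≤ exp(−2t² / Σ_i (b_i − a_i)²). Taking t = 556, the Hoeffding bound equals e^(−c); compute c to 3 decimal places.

42.163

Σ(b_i − a_i)² = 120·11² + 36·2² = 14664.
c = 2t² / 14664 = 2·556² / 14664 = 42.1626.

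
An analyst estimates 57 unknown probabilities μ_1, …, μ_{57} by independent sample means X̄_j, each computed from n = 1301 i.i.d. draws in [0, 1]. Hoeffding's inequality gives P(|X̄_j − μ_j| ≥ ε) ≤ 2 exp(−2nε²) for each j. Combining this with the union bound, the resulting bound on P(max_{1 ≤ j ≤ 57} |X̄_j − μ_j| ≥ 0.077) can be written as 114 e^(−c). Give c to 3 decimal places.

15.427

Union bound over the 57 events: P(max_{1 ≤ j ≤ 57} |X̄_j − μ_j| ≥ 0.077) ≤ 57·2·exp(−2nε²) = 114 exp(−2·1301·0.077²).
So c = 2·1301·0.077² = 15.4273.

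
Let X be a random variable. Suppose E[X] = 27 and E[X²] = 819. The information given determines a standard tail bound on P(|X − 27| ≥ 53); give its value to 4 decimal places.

The first two moments determine the variance, so Chebyshev's inequality is the sharpest standard bound available.
Var(X) = E[X²] − (E[X])² = 819 − 729 = 90.
Chebyshev's inequality: P(|X − μ| ≥ t) ≤ Var(X)/t² = 90/2809 = 0.0320.

0.0320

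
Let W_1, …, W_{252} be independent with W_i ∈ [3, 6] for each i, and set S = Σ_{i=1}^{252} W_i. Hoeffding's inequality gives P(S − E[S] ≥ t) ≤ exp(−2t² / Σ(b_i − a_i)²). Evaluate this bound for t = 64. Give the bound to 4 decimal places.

Σ(b_i − a_i)² = 252·(3)² = 2268.
Exponent = 2·64²/2268 = 3.6120.
Bound = exp(−3.6120) = 0.02700.

0.0270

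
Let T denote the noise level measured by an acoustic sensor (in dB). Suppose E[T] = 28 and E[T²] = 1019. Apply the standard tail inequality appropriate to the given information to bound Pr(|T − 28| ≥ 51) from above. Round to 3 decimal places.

0.090

The first two moments determine the variance, so Chebyshev's inequality is the sharpest standard bound available.
Var(T) = E[T²] − (E[T])² = 1019 − 784 = 235.
Chebyshev's inequality: Pr(|T − μ| ≥ t) ≤ Var(T)/t² = 235/2601 = 0.0903.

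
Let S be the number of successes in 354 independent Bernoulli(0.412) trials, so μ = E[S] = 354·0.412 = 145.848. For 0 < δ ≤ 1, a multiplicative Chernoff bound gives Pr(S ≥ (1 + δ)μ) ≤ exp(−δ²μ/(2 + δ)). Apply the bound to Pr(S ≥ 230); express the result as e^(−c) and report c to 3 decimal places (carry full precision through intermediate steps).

18.842

Write 230 = (1 + δ)μ, so δ = 230/145.848 − 1 = 0.5769843…
Then the exponent is δ²μ/(2 + δ) = (230 − μ)² / (μ·(2 + δ)) = 18.841551.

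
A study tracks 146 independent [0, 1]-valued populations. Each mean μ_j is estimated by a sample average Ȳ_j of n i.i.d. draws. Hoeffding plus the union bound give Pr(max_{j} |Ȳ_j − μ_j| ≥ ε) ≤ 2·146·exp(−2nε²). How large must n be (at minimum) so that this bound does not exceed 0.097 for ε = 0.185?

Need 2·146·exp(−2nε²) ≤ 0.097, i.e. exp(−2nε²) ≤ 0.097/292.
So 2nε² ≥ ln(292/0.097) = 8.009798.
Hence n ≥ 8.009798/(2·0.185²) = 117.017.
The smallest integer n is 118.

118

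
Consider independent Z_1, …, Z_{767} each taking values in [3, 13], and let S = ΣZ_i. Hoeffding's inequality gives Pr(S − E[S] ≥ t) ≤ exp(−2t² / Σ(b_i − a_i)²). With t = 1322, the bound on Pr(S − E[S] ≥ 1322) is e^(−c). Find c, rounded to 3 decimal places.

45.572

Σ(b_i − a_i)² = 767·(10)² = 76700.
c = 2t²/76700 = 2·1322²/76700 = 45.5719.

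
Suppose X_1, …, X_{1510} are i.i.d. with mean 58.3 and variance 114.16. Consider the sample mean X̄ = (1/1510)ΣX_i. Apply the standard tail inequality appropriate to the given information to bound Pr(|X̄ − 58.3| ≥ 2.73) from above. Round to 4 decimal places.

0.0101

With mean and variance of each term known, Chebyshev's inequality bounds the deviation of the sum (or sample mean).
Var(X̄) = Var(X_i)/n = 114.16/1510 = 0.075603.
Chebyshev: Pr(|X̄ − 58.3| ≥ 2.73) ≤ Var(X̄)/(2.73)² = 114.16/(1510·2.73²) = 0.0101.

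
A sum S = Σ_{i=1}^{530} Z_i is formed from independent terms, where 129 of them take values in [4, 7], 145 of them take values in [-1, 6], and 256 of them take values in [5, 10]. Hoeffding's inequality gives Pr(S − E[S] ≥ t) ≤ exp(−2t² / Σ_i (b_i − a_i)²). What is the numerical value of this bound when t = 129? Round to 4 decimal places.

0.1034

Σ(b_i − a_i)² = 129·3² + 145·7² + 256·5² = 14666.
Exponent = 2·129² / 14666 = 2.26933.
Bound = exp(−2.26933) = 0.10338.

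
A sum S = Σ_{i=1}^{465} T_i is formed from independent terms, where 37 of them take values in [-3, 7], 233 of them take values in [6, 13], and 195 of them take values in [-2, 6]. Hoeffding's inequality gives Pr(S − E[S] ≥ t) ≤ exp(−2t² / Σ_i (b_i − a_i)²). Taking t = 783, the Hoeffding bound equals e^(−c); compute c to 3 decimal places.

Σ(b_i − a_i)² = 37·10² + 233·7² + 195·8² = 27597.
c = 2t² / 27597 = 2·783² / 27597 = 44.4316.

44.432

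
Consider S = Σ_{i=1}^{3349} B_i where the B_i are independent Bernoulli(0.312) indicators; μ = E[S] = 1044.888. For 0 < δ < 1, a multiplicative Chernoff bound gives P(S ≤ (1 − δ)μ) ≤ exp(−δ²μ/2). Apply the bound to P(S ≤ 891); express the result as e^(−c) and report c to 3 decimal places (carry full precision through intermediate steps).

11.332

Write 891 = (1 − δ)μ, so δ = 1 − 891/1044.888 = 0.147277…
Then the exponent is δ²μ/2 = (μ − 891)²/(2μ) = 11.332084.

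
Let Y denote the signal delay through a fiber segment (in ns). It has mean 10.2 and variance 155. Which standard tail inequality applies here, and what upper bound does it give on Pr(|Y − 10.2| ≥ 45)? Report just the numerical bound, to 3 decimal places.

Mean and variance are known, so Chebyshev's inequality applies.
Chebyshev: Pr(|Y − μ| ≥ t) ≤ Var(Y)/t².
Bound = 155 / 2025 = 0.0765.

0.077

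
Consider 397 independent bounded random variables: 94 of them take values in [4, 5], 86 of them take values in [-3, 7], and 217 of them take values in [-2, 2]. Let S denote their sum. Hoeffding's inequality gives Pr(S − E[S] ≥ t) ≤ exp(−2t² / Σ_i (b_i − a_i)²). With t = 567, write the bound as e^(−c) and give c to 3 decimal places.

52.850

Σ(b_i − a_i)² = 94·1² + 86·10² + 217·4² = 12166.
c = 2t² / 12166 = 2·567² / 12166 = 52.8504.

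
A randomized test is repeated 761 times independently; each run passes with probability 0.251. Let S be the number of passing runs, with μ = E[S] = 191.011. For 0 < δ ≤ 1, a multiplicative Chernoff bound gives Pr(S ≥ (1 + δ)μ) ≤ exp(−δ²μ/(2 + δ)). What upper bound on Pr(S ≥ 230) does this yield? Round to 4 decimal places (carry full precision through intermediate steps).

Write 230 = (1 + δ)μ, so δ = 230/191.011 − 1 = 0.2041191…
Then the exponent is δ²μ/(2 + δ) = (230 − μ)² / (μ·(2 + δ)) = 3.610695.
Bound = exp(−3.610695) = 0.02703.

0.0270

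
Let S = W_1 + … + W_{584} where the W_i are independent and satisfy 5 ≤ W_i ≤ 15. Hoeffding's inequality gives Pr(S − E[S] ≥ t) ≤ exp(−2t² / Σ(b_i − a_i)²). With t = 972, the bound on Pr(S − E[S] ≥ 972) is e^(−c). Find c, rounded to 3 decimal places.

Σ(b_i − a_i)² = 584·(10)² = 58400.
c = 2t²/58400 = 2·972²/58400 = 32.3556.

32.356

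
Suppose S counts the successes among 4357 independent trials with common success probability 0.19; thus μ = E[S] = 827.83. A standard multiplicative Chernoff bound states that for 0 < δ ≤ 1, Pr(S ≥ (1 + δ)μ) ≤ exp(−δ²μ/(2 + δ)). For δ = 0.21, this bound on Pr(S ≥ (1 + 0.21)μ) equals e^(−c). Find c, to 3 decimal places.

c = δ²μ/(2 + δ) = 0.21²·827.83/(2 + 0.21) = 16.5191.

16.519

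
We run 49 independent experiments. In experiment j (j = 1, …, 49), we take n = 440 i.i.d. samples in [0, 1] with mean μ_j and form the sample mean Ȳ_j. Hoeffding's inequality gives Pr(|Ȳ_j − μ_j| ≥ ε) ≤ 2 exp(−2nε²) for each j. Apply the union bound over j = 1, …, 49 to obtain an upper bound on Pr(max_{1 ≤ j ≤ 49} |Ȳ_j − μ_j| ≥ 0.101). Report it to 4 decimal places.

0.0124

Per-experiment Hoeffding bound: 2·exp(−2·440·0.101²) = 2·exp(−8.97688) = 0.00025259.
Union bound over 49 events: 49·0.00025259 = 0.01238.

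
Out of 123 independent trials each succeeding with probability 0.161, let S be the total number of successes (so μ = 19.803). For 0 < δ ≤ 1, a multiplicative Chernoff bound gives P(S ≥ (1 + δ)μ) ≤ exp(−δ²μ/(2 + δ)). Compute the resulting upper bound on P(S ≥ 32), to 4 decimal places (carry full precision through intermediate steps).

0.0566

Write 32 = (1 + δ)μ, so δ = 32/19.803 − 1 = 0.6159168…
Then the exponent is δ²μ/(2 + δ) = (32 − μ)² / (μ·(2 + δ)) = 2.871780.
Bound = exp(−2.871780) = 0.05660.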